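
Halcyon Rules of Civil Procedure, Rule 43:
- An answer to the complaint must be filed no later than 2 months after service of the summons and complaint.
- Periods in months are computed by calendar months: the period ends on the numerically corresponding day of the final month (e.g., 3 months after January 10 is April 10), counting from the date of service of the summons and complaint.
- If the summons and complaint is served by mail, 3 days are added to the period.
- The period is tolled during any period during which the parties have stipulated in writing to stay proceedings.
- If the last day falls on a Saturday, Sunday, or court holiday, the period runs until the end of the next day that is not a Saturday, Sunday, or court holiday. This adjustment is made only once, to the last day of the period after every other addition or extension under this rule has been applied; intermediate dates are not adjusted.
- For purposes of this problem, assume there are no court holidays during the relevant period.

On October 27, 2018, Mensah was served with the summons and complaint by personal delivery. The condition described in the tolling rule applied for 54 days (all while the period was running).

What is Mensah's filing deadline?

February 19, 2019

2 months after October 27, 2018 is December 27, 2018.
Service was not by mail, so no mail extension applies.
Tolling adds 54 days: December 27, 2018 + 54 days = February 19, 2019.
February 19, 2019 is a Tuesday and not a court holiday, so no extension applies.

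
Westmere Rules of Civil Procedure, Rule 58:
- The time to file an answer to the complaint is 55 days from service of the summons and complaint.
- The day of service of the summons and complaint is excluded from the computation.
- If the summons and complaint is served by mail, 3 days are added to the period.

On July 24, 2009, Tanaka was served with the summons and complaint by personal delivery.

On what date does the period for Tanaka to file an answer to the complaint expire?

September 17, 2009

55 days after July 24, 2009 is September 17, 2009.
Service was not by mail, so no mail extension applies.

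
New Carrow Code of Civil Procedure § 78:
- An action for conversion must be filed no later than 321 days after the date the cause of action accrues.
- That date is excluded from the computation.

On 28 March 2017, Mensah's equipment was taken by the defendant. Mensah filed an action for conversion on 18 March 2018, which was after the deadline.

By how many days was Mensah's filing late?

321 days after 28 March 2017 is February 12, 2018.
The deadline is February 12, 2018; from February 12, 2018 to March 18, 2018 is 34 days.

34 days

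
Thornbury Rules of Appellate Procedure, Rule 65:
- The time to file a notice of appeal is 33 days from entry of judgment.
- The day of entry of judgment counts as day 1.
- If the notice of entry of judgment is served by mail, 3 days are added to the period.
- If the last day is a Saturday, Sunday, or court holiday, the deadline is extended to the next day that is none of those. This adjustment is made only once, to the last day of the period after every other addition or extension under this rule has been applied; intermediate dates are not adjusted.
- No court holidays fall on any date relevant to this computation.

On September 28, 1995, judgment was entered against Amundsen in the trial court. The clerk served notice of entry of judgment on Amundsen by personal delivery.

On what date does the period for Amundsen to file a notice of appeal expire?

October 30, 1995

Counting September 28, 1995 as day 1, day 33 is October 30, 1995.
Service was not by mail, so no mail extension applies.
October 30, 1995 is a Monday and not a court holiday, so no extension applies.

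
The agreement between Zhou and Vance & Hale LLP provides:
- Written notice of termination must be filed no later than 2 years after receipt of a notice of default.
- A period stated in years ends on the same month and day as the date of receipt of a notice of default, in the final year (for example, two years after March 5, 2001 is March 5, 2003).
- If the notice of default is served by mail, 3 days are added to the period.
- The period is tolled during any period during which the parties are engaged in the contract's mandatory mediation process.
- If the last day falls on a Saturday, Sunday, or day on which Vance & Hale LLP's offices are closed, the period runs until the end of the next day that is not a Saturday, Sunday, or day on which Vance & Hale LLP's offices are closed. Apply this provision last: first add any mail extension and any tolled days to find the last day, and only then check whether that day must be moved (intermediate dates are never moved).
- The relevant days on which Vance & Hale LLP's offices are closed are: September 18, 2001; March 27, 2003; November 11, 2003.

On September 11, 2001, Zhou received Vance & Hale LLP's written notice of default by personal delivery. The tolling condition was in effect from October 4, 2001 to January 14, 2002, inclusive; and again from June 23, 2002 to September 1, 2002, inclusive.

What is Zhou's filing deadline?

2 years after September 11, 2001 is September 11, 2003.
Service was not by mail, so no mail extension applies.
From October 4, 2001 through January 14, 2002 inclusive is 103 days; tolling adds 103 days: September 11, 2003 + 103 days = December 23, 2003.
From June 23, 2002 through September 1, 2002 inclusive is 71 days; tolling adds 71 days: December 23, 2003 + 71 days = March 3, 2004.
March 3, 2004 is a Wednesday and not a day on which Vance & Hale LLP's offices are closed, so no extension applies.

March 3, 2004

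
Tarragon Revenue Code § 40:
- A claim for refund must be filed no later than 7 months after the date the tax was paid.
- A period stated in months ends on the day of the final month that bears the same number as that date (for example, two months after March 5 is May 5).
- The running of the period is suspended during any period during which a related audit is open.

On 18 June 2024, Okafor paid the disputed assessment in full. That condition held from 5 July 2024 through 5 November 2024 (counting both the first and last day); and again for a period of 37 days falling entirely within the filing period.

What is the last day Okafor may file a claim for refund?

June 28, 2025

7 months after 18 June 2024 is January 18, 2025.
From July 5, 2024 through November 5, 2024 inclusive is 124 days; tolling adds 124 days: January 18, 2025 + 124 days = May 22, 2025.
Tolling adds 37 days: May 22, 2025 + 37 days = June 28, 2025.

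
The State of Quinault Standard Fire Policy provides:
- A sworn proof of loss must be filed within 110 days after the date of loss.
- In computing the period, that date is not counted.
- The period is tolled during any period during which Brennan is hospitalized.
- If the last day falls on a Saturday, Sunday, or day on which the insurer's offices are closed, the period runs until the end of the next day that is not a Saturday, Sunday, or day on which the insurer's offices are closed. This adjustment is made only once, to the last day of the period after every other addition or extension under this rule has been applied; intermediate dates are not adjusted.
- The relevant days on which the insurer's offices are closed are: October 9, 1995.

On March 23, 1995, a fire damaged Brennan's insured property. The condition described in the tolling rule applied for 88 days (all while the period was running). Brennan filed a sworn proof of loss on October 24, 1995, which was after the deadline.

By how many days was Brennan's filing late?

110 days after March 23, 1995 is July 11, 1995.
Tolling adds 88 days: July 11, 1995 + 88 days = October 7, 1995.
October 7, 1995 is Saturday; October 8, 1995 is Sunday; October 9, 1995 is a listed holiday. The next qualifying day is October 10, 1995.
The deadline is October 10, 1995; from October 10, 1995 to October 24, 1995 is 14 days.

14 days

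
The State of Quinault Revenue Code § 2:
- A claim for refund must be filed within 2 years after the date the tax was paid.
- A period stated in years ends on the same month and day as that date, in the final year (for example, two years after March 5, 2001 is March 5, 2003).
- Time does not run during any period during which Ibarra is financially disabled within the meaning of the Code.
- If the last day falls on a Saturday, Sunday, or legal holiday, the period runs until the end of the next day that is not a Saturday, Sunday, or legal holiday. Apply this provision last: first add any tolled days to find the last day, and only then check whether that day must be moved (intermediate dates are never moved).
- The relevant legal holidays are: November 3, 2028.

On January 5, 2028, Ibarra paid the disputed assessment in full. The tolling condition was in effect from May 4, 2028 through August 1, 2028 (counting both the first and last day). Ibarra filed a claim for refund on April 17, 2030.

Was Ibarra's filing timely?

2 years after January 5, 2028 is January 5, 2030.
From May 4, 2028 through August 1, 2028 inclusive is 90 days; tolling adds 90 days: January 5, 2030 + 90 days = April 5, 2030.
April 5, 2030 is a Friday and not a legal holiday, so no extension applies.
The deadline is April 5, 2030; the filing on April 17, 2030 is after that date.

No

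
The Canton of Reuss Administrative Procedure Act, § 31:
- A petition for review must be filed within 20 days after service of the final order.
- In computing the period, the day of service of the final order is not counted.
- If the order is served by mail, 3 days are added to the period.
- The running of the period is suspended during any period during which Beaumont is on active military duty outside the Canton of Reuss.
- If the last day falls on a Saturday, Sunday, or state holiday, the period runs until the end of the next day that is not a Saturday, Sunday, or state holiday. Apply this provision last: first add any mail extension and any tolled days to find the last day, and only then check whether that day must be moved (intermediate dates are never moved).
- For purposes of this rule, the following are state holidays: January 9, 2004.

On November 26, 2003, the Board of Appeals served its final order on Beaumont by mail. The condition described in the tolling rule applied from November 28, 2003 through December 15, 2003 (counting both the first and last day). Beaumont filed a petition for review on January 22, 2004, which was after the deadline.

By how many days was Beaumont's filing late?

16 days

20 days after November 26, 2003 is December 16, 2003.
Service was by mail, adding 3 days: December 16, 2003 + 3 days = December 19, 2003.
From November 28, 2003 through December 15, 2003 inclusive is 18 days; tolling adds 18 days: December 19, 2003 + 18 days = January 6, 2004.
January 6, 2004 is a Tuesday and not a state holiday, so no extension applies.
The deadline is January 6, 2004; from January 6, 2004 to January 22, 2004 is 16 days.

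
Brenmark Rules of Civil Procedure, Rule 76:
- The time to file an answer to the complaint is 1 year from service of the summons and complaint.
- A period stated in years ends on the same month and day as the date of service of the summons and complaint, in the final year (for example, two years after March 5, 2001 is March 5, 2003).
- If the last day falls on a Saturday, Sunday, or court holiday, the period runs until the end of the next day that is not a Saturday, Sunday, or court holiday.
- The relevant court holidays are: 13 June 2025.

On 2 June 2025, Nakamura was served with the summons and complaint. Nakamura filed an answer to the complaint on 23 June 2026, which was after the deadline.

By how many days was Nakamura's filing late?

1 year after 2 June 2025 is June 2, 2026.
June 2, 2026 is a Tuesday and not a court holiday, so no extension applies.
The deadline is June 2, 2026; from June 2, 2026 to June 23, 2026 is 21 days.

21 days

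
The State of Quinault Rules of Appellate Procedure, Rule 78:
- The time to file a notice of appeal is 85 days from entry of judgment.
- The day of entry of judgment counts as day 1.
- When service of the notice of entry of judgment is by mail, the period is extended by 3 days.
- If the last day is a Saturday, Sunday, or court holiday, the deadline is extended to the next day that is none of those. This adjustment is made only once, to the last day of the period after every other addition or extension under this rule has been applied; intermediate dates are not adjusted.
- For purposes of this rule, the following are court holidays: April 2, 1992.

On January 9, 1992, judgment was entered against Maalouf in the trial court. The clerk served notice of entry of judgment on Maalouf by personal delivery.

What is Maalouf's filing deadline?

April 3, 1992

Counting January 9, 1992 as day 1, day 85 is April 2, 1992.
Service was not by mail, so no mail extension applies.
April 2, 1992 is a listed holiday. The next qualifying day is April 3, 1992.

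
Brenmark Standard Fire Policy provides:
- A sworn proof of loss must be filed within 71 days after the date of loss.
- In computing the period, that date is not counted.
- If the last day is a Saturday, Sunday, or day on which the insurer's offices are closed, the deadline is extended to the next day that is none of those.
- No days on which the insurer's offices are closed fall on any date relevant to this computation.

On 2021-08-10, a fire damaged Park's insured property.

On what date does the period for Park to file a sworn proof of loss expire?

October 20, 2021

71 days after 2021-08-10 is October 20, 2021.
October 20, 2021 is a Wednesday and not a day on which the insurer's offices are closed, so no extension applies.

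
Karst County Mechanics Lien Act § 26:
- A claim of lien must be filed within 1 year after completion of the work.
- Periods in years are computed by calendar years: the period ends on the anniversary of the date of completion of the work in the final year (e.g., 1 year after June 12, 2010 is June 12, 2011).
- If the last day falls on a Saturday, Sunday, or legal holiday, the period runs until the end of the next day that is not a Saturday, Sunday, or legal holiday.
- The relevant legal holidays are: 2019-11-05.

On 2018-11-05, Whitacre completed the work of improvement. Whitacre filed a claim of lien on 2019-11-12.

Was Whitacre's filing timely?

1 year after 2018-11-05 is November 5, 2019.
November 5, 2019 is a listed holiday. The next qualifying day is November 6, 2019.
The deadline is November 6, 2019; the filing on November 12, 2019 is after that date.

No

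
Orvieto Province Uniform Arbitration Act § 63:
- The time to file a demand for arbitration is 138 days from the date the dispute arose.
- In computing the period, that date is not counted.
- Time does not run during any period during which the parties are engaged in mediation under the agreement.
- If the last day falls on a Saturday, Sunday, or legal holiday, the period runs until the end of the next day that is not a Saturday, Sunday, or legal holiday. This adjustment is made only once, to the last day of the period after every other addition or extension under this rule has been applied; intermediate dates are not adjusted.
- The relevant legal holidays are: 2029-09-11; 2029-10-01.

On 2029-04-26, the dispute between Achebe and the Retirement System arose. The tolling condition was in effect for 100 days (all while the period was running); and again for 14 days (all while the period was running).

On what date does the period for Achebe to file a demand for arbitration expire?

January 3, 2030

138 days after 2029-04-26 is September 11, 2029.
Tolling adds 100 days: September 11, 2029 + 100 days = December 20, 2029.
Tolling adds 14 days: December 20, 2029 + 14 days = January 3, 2030.
January 3, 2030 is a Thursday and not a legal holiday, so no extension applies.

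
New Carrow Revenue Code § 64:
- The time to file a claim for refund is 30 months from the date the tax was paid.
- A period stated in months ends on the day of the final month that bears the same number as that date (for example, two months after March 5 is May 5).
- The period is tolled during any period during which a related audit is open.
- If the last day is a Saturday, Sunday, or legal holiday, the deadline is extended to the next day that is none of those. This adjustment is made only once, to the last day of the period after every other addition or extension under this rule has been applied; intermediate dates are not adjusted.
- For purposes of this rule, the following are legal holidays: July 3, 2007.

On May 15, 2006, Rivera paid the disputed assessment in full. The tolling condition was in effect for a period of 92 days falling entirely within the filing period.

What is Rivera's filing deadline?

30 months after May 15, 2006 is November 15, 2008.
Tolling adds 92 days: November 15, 2008 + 92 days = February 15, 2009.
February 15, 2009 is Sunday. The next qualifying day is February 16, 2009.

February 16, 2009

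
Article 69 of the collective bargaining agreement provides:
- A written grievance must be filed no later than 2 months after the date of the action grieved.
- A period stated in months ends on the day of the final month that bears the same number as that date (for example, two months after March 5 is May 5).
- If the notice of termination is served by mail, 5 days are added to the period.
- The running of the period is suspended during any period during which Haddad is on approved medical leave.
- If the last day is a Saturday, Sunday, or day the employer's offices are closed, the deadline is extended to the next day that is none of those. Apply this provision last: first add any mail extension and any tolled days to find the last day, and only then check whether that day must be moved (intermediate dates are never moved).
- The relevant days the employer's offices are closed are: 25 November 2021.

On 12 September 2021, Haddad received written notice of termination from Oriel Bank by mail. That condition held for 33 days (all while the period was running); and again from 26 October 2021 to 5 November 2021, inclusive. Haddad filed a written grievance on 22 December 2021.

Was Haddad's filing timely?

Yes

2 months after 12 September 2021 is November 12, 2021.
Service was by mail, adding 5 days: November 12, 2021 + 5 days = November 17, 2021.
Tolling adds 33 days: November 17, 2021 + 33 days = December 20, 2021.
From October 26, 2021 through November 5, 2021 inclusive is 11 days; tolling adds 11 days: December 20, 2021 + 11 days = December 31, 2021.
December 31, 2021 is a Friday and not a day the employer's offices are closed, so no extension applies.
The deadline is December 31, 2021; the filing on December 22, 2021 is on or before that date.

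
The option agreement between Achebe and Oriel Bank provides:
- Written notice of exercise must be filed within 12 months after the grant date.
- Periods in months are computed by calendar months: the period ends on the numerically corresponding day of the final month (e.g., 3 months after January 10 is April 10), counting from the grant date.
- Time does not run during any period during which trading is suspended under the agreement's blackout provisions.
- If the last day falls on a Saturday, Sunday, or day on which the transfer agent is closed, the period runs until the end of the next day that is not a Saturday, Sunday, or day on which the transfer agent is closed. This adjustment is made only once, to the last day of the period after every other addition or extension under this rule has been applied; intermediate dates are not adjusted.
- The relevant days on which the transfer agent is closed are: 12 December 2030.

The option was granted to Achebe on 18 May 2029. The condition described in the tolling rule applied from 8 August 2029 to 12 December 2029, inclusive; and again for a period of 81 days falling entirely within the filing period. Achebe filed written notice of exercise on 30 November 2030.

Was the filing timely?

Yes

12 months after 18 May 2029 is May 18, 2030.
From August 8, 2029 through December 12, 2029 inclusive is 127 days; tolling adds 127 days: May 18, 2030 + 127 days = September 22, 2030.
Tolling adds 81 days: September 22, 2030 + 81 days = December 12, 2030.
December 12, 2030 is a listed holiday. The next qualifying day is December 13, 2030.
The deadline is December 13, 2030; the filing on November 30, 2030 is on or before that date.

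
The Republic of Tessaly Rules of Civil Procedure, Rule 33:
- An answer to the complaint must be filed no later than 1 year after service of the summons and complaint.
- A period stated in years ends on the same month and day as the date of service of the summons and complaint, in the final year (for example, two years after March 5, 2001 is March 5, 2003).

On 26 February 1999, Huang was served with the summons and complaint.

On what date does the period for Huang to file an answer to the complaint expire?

February 26, 2000

1 year after 26 February 1999 is February 26, 2000.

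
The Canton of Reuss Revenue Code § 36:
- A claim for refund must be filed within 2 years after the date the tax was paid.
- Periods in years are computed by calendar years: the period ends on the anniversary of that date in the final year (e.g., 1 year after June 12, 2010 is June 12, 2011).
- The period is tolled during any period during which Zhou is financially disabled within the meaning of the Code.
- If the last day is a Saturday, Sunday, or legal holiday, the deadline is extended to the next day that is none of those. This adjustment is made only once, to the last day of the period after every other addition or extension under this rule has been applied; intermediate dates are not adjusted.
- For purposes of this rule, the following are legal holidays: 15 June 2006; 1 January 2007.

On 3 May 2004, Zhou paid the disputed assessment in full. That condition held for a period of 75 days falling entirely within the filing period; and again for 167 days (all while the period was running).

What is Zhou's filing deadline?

January 2, 2007

2 years after 3 May 2004 is May 3, 2006.
Tolling adds 75 days: May 3, 2006 + 75 days = July 17, 2006.
Tolling adds 167 days: July 17, 2006 + 167 days = December 31, 2006.
December 31, 2006 is Sunday; January 1, 2007 is a listed holiday. The next qualifying day is January 2, 2007.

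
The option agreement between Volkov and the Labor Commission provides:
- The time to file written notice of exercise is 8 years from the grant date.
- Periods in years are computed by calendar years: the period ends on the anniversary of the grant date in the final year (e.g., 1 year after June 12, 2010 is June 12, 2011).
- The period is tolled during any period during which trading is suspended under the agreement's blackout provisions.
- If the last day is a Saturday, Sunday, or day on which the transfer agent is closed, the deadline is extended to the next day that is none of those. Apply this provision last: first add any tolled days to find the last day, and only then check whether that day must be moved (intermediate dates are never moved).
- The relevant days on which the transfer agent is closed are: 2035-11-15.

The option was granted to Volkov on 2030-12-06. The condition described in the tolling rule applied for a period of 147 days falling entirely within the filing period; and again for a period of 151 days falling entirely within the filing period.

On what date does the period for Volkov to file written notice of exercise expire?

8 years after 2030-12-06 is December 6, 2038.
Tolling adds 147 days: December 6, 2038 + 147 days = May 2, 2039.
Tolling adds 151 days: May 2, 2039 + 151 days = September 30, 2039.
September 30, 2039 is a Friday and not a day on which the transfer agent is closed, so no extension applies.

September 30, 2039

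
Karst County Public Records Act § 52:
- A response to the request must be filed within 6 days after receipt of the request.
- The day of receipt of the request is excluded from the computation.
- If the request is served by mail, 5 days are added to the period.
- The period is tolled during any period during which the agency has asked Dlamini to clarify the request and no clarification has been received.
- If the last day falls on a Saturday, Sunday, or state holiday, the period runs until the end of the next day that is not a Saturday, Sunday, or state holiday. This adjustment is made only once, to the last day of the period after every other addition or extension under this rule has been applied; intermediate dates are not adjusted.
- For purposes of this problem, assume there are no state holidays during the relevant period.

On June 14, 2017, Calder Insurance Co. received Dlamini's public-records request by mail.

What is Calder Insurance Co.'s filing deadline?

6 days after June 14, 2017 is June 20, 2017.
Service was by mail, adding 5 days: June 20, 2017 + 5 days = June 25, 2017.
June 25, 2017 is Sunday. The next qualifying day is June 26, 2017.

June 26, 2017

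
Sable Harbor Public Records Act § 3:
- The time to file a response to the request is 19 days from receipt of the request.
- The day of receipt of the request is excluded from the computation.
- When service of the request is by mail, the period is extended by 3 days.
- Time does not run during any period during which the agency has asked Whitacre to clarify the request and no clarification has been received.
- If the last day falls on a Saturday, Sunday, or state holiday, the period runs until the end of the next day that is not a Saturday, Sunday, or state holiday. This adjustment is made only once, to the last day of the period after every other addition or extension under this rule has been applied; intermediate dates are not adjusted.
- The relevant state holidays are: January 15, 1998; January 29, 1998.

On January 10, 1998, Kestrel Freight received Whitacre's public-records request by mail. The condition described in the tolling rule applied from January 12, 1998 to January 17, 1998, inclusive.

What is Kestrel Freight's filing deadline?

February 9, 1998

19 days after January 10, 1998 is January 29, 1998.
Service was by mail, adding 3 days: January 29, 1998 + 3 days = February 1, 1998.
From January 12, 1998 through January 17, 1998 inclusive is 6 days; tolling adds 6 days: February 1, 1998 + 6 days = February 7, 1998.
February 7, 1998 is Saturday; February 8, 1998 is Sunday. The next qualifying day is February 9, 1998.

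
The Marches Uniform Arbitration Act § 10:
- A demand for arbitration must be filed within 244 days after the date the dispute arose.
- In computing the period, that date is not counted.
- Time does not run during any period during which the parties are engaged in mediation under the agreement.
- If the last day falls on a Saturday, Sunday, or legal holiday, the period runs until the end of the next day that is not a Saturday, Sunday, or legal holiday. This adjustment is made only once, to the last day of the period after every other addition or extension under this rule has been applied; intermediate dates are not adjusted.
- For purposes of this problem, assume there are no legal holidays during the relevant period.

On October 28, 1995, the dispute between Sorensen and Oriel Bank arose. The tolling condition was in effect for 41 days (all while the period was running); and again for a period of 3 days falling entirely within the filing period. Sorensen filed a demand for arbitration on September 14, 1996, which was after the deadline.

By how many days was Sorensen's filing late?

33 days

244 days after October 28, 1995 is June 28, 1996.
Tolling adds 41 days: June 28, 1996 + 41 days = August 8, 1996.
Tolling adds 3 days: August 8, 1996 + 3 days = August 11, 1996.
August 11, 1996 is Sunday. The next qualifying day is August 12, 1996.
The deadline is August 12, 1996; from August 12, 1996 to September 14, 1996 is 33 days.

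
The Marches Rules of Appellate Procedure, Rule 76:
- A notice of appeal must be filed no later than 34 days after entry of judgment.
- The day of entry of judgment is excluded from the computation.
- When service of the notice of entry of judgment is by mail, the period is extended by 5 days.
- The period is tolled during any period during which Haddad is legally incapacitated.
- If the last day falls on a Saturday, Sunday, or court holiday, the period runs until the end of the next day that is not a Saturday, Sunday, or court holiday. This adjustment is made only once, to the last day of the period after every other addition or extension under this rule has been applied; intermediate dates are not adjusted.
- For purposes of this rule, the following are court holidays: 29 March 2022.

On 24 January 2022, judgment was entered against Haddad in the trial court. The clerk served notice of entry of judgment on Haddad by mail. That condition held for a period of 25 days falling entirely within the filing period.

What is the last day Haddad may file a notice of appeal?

March 30, 2022

34 days after 24 January 2022 is February 27, 2022.
Service was by mail, adding 5 days: February 27, 2022 + 5 days = March 4, 2022.
Tolling adds 25 days: March 4, 2022 + 25 days = March 29, 2022.
March 29, 2022 is a listed holiday. The next qualifying day is March 30, 2022.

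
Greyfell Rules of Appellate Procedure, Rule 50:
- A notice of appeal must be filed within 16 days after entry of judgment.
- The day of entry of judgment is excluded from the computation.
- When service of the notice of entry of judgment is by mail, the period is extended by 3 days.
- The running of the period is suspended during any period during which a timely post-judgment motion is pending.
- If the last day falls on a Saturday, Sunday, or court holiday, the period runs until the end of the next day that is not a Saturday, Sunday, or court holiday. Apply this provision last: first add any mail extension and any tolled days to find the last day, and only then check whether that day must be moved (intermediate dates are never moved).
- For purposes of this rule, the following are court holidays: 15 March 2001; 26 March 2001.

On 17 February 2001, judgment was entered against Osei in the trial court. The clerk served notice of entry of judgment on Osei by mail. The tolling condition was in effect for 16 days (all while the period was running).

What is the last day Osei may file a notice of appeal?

March 27, 2001

16 days after 17 February 2001 is March 5, 2001.
Service was by mail, adding 3 days: March 5, 2001 + 3 days = March 8, 2001.
Tolling adds 16 days: March 8, 2001 + 16 days = March 24, 2001.
March 24, 2001 is Saturday; March 25, 2001 is Sunday; March 26, 2001 is a listed holiday. The next qualifying day is March 27, 2001.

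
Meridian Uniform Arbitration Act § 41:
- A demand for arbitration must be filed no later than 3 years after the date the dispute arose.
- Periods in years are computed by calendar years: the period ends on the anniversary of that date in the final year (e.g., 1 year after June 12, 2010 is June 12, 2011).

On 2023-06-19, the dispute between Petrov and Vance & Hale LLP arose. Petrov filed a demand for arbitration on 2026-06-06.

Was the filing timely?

3 years after 2023-06-19 is June 19, 2026.
The deadline is June 19, 2026; the filing on June 6, 2026 is on or before that date.

Yes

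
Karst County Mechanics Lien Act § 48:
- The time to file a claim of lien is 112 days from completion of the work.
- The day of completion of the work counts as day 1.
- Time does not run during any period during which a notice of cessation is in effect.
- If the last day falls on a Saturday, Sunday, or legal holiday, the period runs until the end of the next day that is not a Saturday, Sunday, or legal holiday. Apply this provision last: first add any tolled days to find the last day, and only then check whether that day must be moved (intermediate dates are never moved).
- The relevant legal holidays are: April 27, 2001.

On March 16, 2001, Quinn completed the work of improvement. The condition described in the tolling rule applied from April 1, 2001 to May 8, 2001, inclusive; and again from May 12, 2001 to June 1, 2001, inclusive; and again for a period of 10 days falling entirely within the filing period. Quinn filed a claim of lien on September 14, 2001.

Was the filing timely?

No

Counting March 16, 2001 as day 1, day 112 is July 5, 2001.
From April 1, 2001 through May 8, 2001 inclusive is 38 days; tolling adds 38 days: July 5, 2001 + 38 days = August 12, 2001.
From May 12, 2001 through June 1, 2001 inclusive is 21 days; tolling adds 21 days: August 12, 2001 + 21 days = September 2, 2001.
Tolling adds 10 days: September 2, 2001 + 10 days = September 12, 2001.
September 12, 2001 is a Wednesday and not a legal holiday, so no extension applies.
The deadline is September 12, 2001; the filing on September 14, 2001 is after that date.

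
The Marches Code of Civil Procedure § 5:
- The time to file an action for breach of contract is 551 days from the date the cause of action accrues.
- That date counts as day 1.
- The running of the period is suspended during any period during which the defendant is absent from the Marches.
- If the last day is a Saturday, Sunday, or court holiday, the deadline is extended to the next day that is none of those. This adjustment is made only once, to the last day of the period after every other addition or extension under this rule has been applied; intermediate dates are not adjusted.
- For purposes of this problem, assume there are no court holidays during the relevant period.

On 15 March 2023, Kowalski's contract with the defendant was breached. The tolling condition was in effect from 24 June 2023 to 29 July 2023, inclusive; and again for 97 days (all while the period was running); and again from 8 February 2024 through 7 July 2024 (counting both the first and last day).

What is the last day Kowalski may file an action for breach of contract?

June 26, 2025

Counting 15 March 2023 as day 1, day 551 is September 15, 2024.
From June 24, 2023 through July 29, 2023 inclusive is 36 days; tolling adds 36 days: September 15, 2024 + 36 days = October 21, 2024.
Tolling adds 97 days: October 21, 2024 + 97 days = January 26, 2025.
From February 8, 2024 through July 7, 2024 inclusive is 151 days; tolling adds 151 days: January 26, 2025 + 151 days = June 26, 2025.
June 26, 2025 is a Thursday and not a court holiday, so no extension applies.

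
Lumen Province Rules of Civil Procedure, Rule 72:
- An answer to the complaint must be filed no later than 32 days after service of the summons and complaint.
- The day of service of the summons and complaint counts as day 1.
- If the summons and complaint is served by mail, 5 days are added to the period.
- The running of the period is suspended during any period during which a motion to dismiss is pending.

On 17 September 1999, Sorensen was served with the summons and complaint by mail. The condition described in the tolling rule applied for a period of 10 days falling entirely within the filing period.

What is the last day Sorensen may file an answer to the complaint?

November 2, 1999

Counting 17 September 1999 as day 1, day 32 is October 18, 1999.
Service was by mail, adding 5 days: October 18, 1999 + 5 days = October 23, 1999.
Tolling adds 10 days: October 23, 1999 + 10 days = November 2, 1999.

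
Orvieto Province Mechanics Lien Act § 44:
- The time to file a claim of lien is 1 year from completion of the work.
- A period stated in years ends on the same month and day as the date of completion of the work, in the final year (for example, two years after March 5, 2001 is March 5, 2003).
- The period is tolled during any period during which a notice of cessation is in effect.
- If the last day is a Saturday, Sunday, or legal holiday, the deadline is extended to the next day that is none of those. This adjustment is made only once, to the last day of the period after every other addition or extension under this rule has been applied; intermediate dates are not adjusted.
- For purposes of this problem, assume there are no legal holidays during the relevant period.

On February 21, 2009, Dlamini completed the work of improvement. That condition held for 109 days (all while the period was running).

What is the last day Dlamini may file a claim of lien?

June 10, 2010

1 year after February 21, 2009 is February 21, 2010.
Tolling adds 109 days: February 21, 2010 + 109 days = June 10, 2010.
June 10, 2010 is a Thursday and not a legal holiday, so no extension applies.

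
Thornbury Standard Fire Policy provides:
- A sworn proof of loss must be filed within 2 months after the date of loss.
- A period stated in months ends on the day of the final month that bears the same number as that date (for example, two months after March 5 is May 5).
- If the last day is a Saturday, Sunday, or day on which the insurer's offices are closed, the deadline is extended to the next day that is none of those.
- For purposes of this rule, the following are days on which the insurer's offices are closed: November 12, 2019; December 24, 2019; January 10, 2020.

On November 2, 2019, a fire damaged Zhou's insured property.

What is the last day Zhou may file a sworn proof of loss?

2 months after November 2, 2019 is January 2, 2020.
January 2, 2020 is a Thursday and not a day on which the insurer's offices are closed, so no extension applies.

January 2, 2020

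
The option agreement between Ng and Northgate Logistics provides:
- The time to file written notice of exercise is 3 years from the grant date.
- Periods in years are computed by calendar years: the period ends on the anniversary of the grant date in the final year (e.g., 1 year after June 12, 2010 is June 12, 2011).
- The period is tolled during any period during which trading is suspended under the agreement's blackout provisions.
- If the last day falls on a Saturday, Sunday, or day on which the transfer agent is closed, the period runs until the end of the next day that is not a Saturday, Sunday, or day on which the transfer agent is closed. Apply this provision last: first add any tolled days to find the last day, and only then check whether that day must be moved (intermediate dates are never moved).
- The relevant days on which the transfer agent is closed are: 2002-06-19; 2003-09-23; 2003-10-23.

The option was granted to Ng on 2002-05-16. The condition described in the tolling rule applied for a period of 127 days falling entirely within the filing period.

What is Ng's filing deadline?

3 years after 2002-05-16 is May 16, 2005.
Tolling adds 127 days: May 16, 2005 + 127 days = September 20, 2005.
September 20, 2005 is a Tuesday and not a day on which the transfer agent is closed, so no extension applies.

September 20, 2005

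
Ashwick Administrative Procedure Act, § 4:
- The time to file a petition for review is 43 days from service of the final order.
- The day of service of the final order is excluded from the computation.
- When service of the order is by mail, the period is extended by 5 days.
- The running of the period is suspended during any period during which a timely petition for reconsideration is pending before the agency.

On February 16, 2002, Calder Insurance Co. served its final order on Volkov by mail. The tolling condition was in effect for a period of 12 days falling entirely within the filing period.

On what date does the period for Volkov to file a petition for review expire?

43 days after February 16, 2002 is March 31, 2002.
Service was by mail, adding 5 days: March 31, 2002 + 5 days = April 5, 2002.
Tolling adds 12 days: April 5, 2002 + 12 days = April 17, 2002.

April 17, 2002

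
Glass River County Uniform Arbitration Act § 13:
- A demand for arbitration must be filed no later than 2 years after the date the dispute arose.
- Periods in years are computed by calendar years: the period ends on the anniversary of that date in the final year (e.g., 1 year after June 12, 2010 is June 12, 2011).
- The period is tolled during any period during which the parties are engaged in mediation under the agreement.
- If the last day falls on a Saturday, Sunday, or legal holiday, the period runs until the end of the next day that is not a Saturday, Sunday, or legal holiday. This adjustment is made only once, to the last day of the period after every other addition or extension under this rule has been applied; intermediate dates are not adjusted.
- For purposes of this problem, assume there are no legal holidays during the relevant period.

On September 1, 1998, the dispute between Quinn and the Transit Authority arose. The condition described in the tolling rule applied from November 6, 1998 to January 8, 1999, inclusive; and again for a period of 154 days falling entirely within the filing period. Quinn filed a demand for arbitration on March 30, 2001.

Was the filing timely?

Yes

2 years after September 1, 1998 is September 1, 2000.
From November 6, 1998 through January 8, 1999 inclusive is 64 days; tolling adds 64 days: September 1, 2000 + 64 days = November 4, 2000.
Tolling adds 154 days: November 4, 2000 + 154 days = April 7, 2001.
April 7, 2001 is Saturday; April 8, 2001 is Sunday. The next qualifying day is April 9, 2001.
The deadline is April 9, 2001; the filing on March 30, 2001 is on or before that date.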